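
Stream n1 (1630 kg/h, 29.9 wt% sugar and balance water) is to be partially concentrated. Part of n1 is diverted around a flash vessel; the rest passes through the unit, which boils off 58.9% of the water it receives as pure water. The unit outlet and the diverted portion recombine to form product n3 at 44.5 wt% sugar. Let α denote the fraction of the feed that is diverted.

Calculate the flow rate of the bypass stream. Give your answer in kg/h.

334.8 kg/h

All 1630×0.299 = 487.37 kg/h of sugar reaches n3, so n3 = 487.37/0.445 = 1095.2 kg/h and vapour = 534.79 kg/h.
The evaporator receives (1−α)·1630 of feed at 0.701 water and removes 0.589 of that water:
0.589×0.701×(1−α)×1630 = 534.79
(1−α) = 534.79/673.01 = 0.7946;  α = 0.2054.
Bypass flow = 0.2054×1630 = 334.77 kg/h.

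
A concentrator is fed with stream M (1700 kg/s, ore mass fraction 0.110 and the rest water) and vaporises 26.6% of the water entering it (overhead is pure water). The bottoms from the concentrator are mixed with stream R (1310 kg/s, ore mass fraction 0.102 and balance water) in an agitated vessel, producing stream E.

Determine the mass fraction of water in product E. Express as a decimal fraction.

0.877

Vapour removed = 0.266×0.890×1700 = 402.46 kg/s; concentrate = 1297.5 kg/s.
water reaching the mixer = 1110.5 (from concentrate) + 1310×0.898 = 2286.9 kg/s.
Product flow = 1297.5 + 1310 = 2607.5 kg/s; water fraction = 0.877.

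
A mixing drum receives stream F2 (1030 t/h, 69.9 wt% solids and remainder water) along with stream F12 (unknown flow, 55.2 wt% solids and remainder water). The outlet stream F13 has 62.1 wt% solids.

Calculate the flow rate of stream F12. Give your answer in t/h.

Let F12 be the unknown flow. Total out = 1030 + F12.
solids balance: 719.97 + 0.552·F12 = 0.621·(1030 + F12)
(0.552 − 0.621)·F12 = 0.621×1030 − 719.97 = -80.34
F12 = -80.34 / -0.069 = 1164.3 t/h

1164 t/h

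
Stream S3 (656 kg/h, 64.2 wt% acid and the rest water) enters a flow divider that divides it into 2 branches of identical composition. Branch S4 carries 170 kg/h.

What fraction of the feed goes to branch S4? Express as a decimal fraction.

Fraction to S4 = 170/656 = 0.2591.

0.259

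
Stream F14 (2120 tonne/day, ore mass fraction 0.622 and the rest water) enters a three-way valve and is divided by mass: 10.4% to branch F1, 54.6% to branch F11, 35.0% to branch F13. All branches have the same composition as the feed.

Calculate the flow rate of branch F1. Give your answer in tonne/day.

220.5 tonne/day

Branch F1 flow = 0.104×2120 = 220.48 tonne/day.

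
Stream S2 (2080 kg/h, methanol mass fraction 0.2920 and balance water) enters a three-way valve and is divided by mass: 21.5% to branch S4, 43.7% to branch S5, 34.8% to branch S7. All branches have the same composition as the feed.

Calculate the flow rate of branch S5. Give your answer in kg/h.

909 kg/h

Branch S5 flow = 0.437×2080 = 908.96 kg/h.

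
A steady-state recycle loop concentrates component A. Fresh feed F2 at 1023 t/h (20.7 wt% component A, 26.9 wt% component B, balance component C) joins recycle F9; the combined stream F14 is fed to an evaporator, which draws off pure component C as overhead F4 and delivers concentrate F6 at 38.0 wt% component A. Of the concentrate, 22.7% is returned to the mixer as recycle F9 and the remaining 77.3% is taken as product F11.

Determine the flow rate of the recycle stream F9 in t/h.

Overall component A balance (none leaves overhead): component A in fresh feed = component A in product, i.e. 1023×0.207 = (1−0.227)·F6·0.380.
F6 = 211.76/(0.380×0.773) = 720.91 t/h.
Recycle F9 = 0.227×720.91 = 163.65 t/h.

163.6 t/h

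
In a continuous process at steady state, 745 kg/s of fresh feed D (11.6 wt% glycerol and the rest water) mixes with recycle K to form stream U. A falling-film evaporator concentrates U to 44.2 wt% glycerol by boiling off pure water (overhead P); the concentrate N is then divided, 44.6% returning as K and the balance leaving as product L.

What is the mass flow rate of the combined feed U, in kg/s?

Overall glycerol balance (none leaves overhead): glycerol in fresh feed = glycerol in product, i.e. 745×0.116 = (1−0.446)·N·0.442.
N = 86.42/(0.442×0.554) = 352.92 kg/s.
Recycle K = 0.446×352.92 = 157.4 kg/s.
Combined feed U = 745 + 157.4 = 902.4 kg/s.

902.4 kg/s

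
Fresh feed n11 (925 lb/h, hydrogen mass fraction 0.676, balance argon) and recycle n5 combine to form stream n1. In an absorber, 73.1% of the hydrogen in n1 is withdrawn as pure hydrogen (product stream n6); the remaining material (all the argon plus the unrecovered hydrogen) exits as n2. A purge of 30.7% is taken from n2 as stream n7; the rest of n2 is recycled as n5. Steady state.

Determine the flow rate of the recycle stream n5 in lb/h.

argon enters only via n11 and leaves only via the purge: 925×0.324 = 0.307×(argon in n2), and the absorber passes all argon, so argon in n1 = argon in n2 = 976.22 lb/h.
hydrogen in n1: m_A = 925×0.676 + (1−0.307)·(1−0.731)·m_A, so m_A = 625.3/0.8136 = 768.58 lb/h.
n2 = (1−0.731)×768.58 + 976.22 = 1183 lb/h.
Recycle n5 = (1−0.307)×1183 = 819.8 lb/h.

819.8 lb/h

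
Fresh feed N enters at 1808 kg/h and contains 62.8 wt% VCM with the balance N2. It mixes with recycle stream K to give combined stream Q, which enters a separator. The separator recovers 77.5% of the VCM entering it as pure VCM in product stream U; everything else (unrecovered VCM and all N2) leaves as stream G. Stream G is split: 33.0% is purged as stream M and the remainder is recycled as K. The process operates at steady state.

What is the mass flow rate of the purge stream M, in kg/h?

771.8 kg/h

N2 enters only via N and leaves only via the purge: 1808×0.372 = 0.330×(N2 in G), and the separator passes all N2, so N2 in Q = N2 in G = 2038.1 kg/h.
VCM in Q: m_A = 1808×0.628 + (1−0.330)·(1−0.775)·m_A, so m_A = 1135.4/0.8493 = 1337 kg/h.
G = (1−0.775)×1337 + 2038.1 = 2338.9 kg/h.
Purge M = 0.330×2338.9 = 771.85 kg/h.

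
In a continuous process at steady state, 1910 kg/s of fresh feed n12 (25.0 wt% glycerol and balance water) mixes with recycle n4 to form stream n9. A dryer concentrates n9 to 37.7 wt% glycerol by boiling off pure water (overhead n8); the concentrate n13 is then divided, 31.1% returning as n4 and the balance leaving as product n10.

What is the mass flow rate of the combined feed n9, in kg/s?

Overall glycerol balance (none leaves overhead): glycerol in fresh feed = glycerol in product, i.e. 1910×0.250 = (1−0.311)·n13·0.377.
n13 = 477.5/(0.377×0.689) = 1838.3 kg/s.
Recycle n4 = 0.311×1838.3 = 571.71 kg/s.
Combined feed n9 = 1910 + 571.71 = 2481.7 kg/s.

2482 kg/s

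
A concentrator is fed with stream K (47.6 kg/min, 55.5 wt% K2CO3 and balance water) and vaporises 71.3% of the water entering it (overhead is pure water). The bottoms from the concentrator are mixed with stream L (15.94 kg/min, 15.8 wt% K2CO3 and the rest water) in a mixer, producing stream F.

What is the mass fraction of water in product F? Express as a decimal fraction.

Vapour removed = 0.713×0.445×47.6 = 15.103 kg/min; concentrate = 32.497 kg/min.
water reaching the mixer = 6.0792 (from concentrate) + 15.94×0.842 = 19.501 kg/min.
Product flow = 32.497 + 15.94 = 48.437 kg/min; water fraction = 0.403.

0.403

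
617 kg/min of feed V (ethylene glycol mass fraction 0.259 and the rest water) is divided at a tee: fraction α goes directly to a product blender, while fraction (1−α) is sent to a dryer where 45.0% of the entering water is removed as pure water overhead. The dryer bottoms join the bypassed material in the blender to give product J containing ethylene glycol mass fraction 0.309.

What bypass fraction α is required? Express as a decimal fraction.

All 617×0.259 = 159.8 kg/min of ethylene glycol reaches J, so J = 159.8/0.309 = 517.16 kg/min and vapour = 99.838 kg/min.
The evaporator receives (1−α)·617 of feed at 0.741 water and removes 0.450 of that water:
0.450×0.741×(1−α)×617 = 99.838
(1−α) = 99.838/205.74 = 0.4853;  α = 0.5147.

0.515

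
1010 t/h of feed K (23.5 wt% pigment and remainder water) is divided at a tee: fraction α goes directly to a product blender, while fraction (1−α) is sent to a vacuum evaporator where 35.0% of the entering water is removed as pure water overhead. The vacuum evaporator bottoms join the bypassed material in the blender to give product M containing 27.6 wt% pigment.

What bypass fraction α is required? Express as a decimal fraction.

0.445

All 1010×0.235 = 237.35 t/h of pigment reaches M, so M = 237.35/0.276 = 859.96 t/h and vapour = 150.04 t/h.
The evaporator receives (1−α)·1010 of feed at 0.765 water and removes 0.350 of that water:
0.350×0.765×(1−α)×1010 = 150.04
(1−α) = 150.04/270.43 = 0.5548;  α = 0.4452.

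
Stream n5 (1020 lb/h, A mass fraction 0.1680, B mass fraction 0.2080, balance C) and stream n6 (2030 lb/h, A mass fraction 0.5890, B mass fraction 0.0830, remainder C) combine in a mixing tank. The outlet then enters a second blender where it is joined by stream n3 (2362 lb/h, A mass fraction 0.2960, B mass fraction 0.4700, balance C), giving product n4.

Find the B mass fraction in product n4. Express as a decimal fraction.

0.2755

Overall, product flow = 5412 lb/h.
B in = 1020×0.208 + 2030×0.083 + 2362×0.470 = 1490.8 lb/h.
B fraction in n4 = 0.2755.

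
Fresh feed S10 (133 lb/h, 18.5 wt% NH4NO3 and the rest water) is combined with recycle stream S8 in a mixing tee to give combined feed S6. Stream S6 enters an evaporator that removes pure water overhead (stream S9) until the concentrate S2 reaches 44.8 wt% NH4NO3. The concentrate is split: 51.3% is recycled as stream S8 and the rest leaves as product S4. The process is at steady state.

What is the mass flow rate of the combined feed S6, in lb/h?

Overall NH4NO3 balance (none leaves overhead): NH4NO3 in fresh feed = NH4NO3 in product, i.e. 133×0.185 = (1−0.513)·S2·0.448.
S2 = 24.605/(0.448×0.487) = 112.78 lb/h.
Recycle S8 = 0.513×112.78 = 57.854 lb/h.
Combined feed S6 = 133 + 57.854 = 190.85 lb/h.

190.9 lb/h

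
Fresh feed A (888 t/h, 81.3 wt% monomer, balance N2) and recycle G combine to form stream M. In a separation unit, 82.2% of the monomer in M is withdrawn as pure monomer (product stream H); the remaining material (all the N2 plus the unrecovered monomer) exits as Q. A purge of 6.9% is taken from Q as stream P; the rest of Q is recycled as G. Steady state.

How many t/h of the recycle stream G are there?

2384 t/h

N2 enters only via A and leaves only via the purge: 888×0.187 = 0.069×(N2 in Q), and the separation unit passes all N2, so N2 in M = N2 in Q = 2406.6 t/h.
monomer in M: m_A = 888×0.813 + (1−0.069)·(1−0.822)·m_A, so m_A = 721.94/0.8343 = 865.35 t/h.
Q = (1−0.822)×865.35 + 2406.6 = 2560.6 t/h.
Recycle G = (1−0.069)×2560.6 = 2384 t/h.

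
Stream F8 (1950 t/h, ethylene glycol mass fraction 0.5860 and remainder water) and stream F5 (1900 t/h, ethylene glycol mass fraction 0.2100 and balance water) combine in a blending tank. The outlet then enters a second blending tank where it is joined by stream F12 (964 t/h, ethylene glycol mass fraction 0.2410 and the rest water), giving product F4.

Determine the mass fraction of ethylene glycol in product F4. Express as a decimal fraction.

0.3685

Overall, product flow = 4814 t/h.
ethylene glycol in = 1950×0.586 + 1900×0.210 + 964×0.241 = 1774 t/h.
ethylene glycol fraction in F4 = 0.3685.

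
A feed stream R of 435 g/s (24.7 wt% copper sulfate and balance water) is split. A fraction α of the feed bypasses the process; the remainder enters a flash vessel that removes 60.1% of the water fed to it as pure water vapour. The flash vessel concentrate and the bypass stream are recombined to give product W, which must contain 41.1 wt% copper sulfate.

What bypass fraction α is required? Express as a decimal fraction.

All 435×0.247 = 107.44 g/s of copper sulfate reaches W, so W = 107.44/0.411 = 261.42 g/s and vapour = 173.58 g/s.
The evaporator receives (1−α)·435 of feed at 0.753 water and removes 0.601 of that water:
0.601×0.753×(1−α)×435 = 173.58
(1−α) = 173.58/196.86 = 0.8817;  α = 0.1183.

0.118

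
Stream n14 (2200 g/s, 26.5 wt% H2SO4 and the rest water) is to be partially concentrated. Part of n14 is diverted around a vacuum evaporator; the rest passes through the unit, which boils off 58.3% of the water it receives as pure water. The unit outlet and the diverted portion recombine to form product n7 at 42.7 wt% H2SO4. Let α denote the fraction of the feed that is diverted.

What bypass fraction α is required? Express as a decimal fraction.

0.115

All 2200×0.265 = 583 g/s of H2SO4 reaches n7, so n7 = 583/0.427 = 1365.3 g/s and vapour = 834.66 g/s.
The evaporator receives (1−α)·2200 of feed at 0.735 water and removes 0.583 of that water:
0.583×0.735×(1−α)×2200 = 834.66
(1−α) = 834.66/942.71 = 0.8854;  α = 0.1146.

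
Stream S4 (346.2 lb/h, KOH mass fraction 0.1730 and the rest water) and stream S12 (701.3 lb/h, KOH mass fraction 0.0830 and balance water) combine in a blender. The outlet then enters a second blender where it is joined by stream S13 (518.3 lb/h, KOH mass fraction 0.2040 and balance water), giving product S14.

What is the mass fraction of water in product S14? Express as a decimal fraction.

Overall, product flow = 1565.8 lb/h.
water in = 346.2×0.827 + 701.3×0.917 + 518.3×0.796 = 1342 lb/h.
water fraction in S14 = 0.8570.

0.8570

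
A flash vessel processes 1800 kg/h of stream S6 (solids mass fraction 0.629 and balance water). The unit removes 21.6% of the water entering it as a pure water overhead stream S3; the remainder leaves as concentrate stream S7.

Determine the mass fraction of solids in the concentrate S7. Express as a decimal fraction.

solids is not removed: 1800×0.629 = 1132.2 kg/h of solids enters S7.
water entering = 1800×0.371 = 667.8 kg/h; overhead removed = 0.216×667.8 = 144.24 kg/h.
Concentrate = 1800 − 144.24 = 1655.8 kg/h.
Mass fraction = 1132.2/1655.8 = 0.684.

0.684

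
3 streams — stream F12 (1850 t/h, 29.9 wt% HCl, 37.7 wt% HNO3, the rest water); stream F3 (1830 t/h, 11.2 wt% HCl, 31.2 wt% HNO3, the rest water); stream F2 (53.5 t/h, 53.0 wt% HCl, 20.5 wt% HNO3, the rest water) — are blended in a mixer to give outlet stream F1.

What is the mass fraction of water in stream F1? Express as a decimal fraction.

Total flow out = 1850 + 1830 + 53.5 = 3733.5 t/h.
water in = 1850×0.324 + 1830×0.576 + 53.5×0.265 = 1667.7 t/h.
water mass fraction in F1 = 1667.7/3733.5 = 0.447.

0.447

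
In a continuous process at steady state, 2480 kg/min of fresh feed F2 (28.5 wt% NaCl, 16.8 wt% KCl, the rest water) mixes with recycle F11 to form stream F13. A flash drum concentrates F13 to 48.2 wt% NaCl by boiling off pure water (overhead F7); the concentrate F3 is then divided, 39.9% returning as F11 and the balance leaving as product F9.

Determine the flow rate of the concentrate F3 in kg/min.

2440 kg/min

Overall NaCl balance (none leaves overhead): NaCl in fresh feed = NaCl in product, i.e. 2480×0.285 = (1−0.399)·F3·0.482.
F3 = 706.8/(0.482×0.601) = 2439.9 kg/min.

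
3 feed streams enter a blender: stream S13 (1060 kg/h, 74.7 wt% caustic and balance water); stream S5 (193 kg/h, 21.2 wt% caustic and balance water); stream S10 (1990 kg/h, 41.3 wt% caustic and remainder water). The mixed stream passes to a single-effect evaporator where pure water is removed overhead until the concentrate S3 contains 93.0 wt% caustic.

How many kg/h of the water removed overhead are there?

1464 kg/h

caustic entering = 1060×0.747 + 193×0.212 + 1990×0.413 = 1654.6 kg/h.
All caustic reports to S3, so S3 = 1654.6/0.930 = 1779.1 kg/h.
Total feed = 3243 kg/h; overhead = 3243 − 1779.1 = 1463.9 kg/h.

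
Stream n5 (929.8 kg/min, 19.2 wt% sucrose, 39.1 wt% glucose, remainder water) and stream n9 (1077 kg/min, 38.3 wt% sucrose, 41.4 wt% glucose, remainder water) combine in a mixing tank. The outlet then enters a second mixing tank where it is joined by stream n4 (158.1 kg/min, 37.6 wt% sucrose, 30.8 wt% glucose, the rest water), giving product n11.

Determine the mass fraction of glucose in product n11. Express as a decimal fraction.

Overall, product flow = 2164.9 kg/min.
glucose in = 929.8×0.391 + 1077×0.414 + 158.1×0.308 = 858.12 kg/min.
glucose fraction in n11 = 0.3964.

0.3964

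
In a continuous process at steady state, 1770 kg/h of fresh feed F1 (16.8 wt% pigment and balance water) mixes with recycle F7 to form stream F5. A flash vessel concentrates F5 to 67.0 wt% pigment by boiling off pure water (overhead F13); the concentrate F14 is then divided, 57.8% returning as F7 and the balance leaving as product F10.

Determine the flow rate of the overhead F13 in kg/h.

Overall pigment balance (none leaves overhead): pigment in fresh feed = pigment in product, i.e. 1770×0.168 = (1−0.578)·F14·0.670.
F14 = 297.36/(0.670×0.422) = 1051.7 kg/h.
Recycle F7 = 0.578×1051.7 = 607.89 kg/h.
Combined feed F5 = 1770 + 607.89 = 2377.9 kg/h.
Overhead F13 = F5 − F14 = 2377.9 − 1051.7 = 1326.2 kg/h.

1326 kg/h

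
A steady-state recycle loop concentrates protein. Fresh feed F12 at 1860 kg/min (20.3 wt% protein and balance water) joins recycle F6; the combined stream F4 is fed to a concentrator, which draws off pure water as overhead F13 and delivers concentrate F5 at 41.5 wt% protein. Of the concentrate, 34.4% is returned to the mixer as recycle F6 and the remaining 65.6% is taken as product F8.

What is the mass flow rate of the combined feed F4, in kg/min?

2337 kg/min

Overall protein balance (none leaves overhead): protein in fresh feed = protein in product, i.e. 1860×0.203 = (1−0.344)·F5·0.415.
F5 = 377.58/(0.415×0.656) = 1386.9 kg/min.
Recycle F6 = 0.344×1386.9 = 477.11 kg/min.
Combined feed F4 = 1860 + 477.11 = 2337.1 kg/min.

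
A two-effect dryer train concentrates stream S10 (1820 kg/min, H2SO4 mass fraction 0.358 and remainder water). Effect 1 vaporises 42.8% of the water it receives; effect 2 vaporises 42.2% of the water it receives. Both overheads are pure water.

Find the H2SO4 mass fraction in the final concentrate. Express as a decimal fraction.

0.628

water in feed = 1820×0.642 = 1168.4 kg/min.
After stage 1: water left = (1−0.428)×1168.4 = 668.35; stream total = 1319.9 kg/min.
After stage 2: water left = (1−0.422)×668.35 = 386.3; final concentrate = 1037.9 kg/min.
H2SO4 fraction = 651.56/1037.9 = 0.628.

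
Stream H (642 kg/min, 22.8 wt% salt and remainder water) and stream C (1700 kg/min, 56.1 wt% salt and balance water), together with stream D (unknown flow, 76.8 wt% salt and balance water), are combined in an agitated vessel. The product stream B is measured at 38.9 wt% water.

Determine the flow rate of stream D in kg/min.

Let D be the unknown flow. Total out = 2342 + D.
water balance: 1241.9 + 0.232·D = 0.389·(2342 + D)
(0.232 − 0.389)·D = 0.389×2342 − 1241.9 = -330.89
D = -330.89 / -0.157 = 2107.6 kg/min

2108 kg/min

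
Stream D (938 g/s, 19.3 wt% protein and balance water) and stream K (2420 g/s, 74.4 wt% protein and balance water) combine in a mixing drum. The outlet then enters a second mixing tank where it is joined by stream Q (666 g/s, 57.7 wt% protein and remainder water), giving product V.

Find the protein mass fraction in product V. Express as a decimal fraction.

0.5879

Overall, product flow = 4024 g/s.
protein in = 938×0.193 + 2420×0.744 + 666×0.577 = 2365.8 g/s.
protein fraction in V = 0.5879.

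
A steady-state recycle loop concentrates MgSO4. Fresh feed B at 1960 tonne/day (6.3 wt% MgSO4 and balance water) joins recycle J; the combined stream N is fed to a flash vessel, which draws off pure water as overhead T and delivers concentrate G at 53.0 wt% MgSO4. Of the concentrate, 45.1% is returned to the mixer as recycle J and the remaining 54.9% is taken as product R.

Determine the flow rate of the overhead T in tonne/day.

1727 tonne/day

Overall MgSO4 balance (none leaves overhead): MgSO4 in fresh feed = MgSO4 in product, i.e. 1960×0.063 = (1−0.451)·G·0.530.
G = 123.48/(0.530×0.549) = 424.37 tonne/day.
Recycle J = 0.451×424.37 = 191.39 tonne/day.
Combined feed N = 1960 + 191.39 = 2151.4 tonne/day.
Overhead T = N − G = 2151.4 − 424.37 = 1727 tonne/day.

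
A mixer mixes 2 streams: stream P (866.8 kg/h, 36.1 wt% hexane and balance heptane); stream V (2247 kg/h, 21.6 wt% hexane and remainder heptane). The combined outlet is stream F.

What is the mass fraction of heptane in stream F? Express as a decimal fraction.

Total flow out = 866.8 + 2247 = 3113.8 kg/h.
heptane in = 866.8×0.639 + 2247×0.784 = 2315.5 kg/h.
heptane mass fraction in F = 2315.5/3113.8 = 0.744.

0.744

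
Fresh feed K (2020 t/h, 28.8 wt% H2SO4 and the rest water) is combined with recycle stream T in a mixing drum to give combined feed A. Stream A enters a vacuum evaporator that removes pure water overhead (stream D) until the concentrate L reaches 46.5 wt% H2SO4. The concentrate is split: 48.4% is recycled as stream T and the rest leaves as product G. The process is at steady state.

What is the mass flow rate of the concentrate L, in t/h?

2425 t/h

Overall H2SO4 balance (none leaves overhead): H2SO4 in fresh feed = H2SO4 in product, i.e. 2020×0.288 = (1−0.484)·L·0.465.
L = 581.76/(0.465×0.516) = 2424.6 t/h.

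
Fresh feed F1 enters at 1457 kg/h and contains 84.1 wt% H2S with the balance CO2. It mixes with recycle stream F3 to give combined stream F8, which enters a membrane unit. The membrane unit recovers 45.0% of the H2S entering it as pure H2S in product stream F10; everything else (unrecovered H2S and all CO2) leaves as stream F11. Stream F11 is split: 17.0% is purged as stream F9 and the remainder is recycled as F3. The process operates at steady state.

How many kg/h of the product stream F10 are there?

1015 kg/h

H2S in F8: m_A = 1457×0.841 + (1−0.170)·(1−0.450)·m_A, so m_A = 1225.3/0.5435 = 2254.5 kg/h.
Product F10 = 0.450×2254.5 = 1014.5 kg/h.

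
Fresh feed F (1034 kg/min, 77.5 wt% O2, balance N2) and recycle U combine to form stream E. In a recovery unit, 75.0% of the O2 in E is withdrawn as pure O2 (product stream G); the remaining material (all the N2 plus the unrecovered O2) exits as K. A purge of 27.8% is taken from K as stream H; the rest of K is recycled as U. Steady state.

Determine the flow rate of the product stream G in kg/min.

733.4 kg/min

O2 in E: m_A = 1034×0.775 + (1−0.278)·(1−0.750)·m_A, so m_A = 801.35/0.8195 = 977.85 kg/min.
Product G = 0.750×977.85 = 733.39 kg/min.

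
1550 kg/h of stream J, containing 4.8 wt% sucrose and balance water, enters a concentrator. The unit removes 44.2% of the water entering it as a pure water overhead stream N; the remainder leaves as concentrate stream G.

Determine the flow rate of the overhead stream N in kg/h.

water entering = 1550×0.952 = 1475.6 kg/h; overhead removed = 0.442×1475.6 = 652.22 kg/h.

652.2 kg/h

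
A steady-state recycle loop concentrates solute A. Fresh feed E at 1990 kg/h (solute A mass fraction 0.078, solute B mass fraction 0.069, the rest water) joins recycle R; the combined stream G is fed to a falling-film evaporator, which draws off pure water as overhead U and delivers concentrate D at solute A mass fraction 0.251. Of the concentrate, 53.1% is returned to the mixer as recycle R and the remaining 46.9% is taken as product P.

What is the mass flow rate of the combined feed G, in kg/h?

2690 kg/h

Overall solute A balance (none leaves overhead): solute A in fresh feed = solute A in product, i.e. 1990×0.078 = (1−0.531)·D·0.251.
D = 155.22/(0.251×0.469) = 1318.6 kg/h.
Recycle R = 0.531×1318.6 = 700.16 kg/h.
Combined feed G = 1990 + 700.16 = 2690.2 kg/h.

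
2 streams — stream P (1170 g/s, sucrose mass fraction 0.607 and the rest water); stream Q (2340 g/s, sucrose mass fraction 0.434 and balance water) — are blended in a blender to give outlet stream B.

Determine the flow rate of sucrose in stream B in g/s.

sucrose out = sucrose in = 1170×0.607 + 2340×0.434 = 1725.8 g/s.

1726 g/s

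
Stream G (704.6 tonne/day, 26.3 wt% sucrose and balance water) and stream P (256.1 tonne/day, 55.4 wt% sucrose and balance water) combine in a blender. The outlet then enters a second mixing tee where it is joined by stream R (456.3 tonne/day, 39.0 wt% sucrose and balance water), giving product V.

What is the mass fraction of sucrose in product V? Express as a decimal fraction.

0.3565

Overall, product flow = 1417 tonne/day.
sucrose in = 704.6×0.263 + 256.1×0.554 + 456.3×0.390 = 505.15 tonne/day.
sucrose fraction in V = 0.3565.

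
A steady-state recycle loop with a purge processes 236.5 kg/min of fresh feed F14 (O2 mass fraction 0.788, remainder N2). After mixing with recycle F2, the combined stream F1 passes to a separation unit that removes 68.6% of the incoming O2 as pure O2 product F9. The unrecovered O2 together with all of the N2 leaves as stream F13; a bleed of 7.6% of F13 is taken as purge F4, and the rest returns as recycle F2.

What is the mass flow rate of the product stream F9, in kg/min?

180.1 kg/min

O2 in F1: m_A = 236.5×0.788 + (1−0.076)·(1−0.686)·m_A, so m_A = 186.36/0.7099 = 262.53 kg/min.
Product F9 = 0.686×262.53 = 180.1 kg/min.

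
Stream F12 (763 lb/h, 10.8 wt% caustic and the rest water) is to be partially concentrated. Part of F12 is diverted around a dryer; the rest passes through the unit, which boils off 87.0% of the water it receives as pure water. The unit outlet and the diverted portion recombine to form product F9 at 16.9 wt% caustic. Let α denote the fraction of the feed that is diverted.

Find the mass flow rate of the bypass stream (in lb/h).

All 763×0.108 = 82.404 lb/h of caustic reaches F9, so F9 = 82.404/0.169 = 487.6 lb/h and vapour = 275.4 lb/h.
The evaporator receives (1−α)·763 of feed at 0.892 water and removes 0.870 of that water:
0.870×0.892×(1−α)×763 = 275.4
(1−α) = 275.4/592.12 = 0.4651;  α = 0.5349.
Bypass flow = 0.5349×763 = 408.12 lb/h.

408.1 lb/h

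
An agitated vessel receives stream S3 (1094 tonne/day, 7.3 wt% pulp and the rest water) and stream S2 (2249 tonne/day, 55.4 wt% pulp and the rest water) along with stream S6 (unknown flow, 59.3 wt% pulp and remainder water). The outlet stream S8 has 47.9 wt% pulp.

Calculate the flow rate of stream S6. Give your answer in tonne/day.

Let S6 be the unknown flow. Total out = 3343 + S6.
pulp balance: 1325.8 + 0.593·S6 = 0.479·(3343 + S6)
(0.593 − 0.479)·S6 = 0.479×3343 − 1325.8 = 275.49
S6 = 275.49 / 0.114 = 2416.6 tonne/day

2417 tonne/day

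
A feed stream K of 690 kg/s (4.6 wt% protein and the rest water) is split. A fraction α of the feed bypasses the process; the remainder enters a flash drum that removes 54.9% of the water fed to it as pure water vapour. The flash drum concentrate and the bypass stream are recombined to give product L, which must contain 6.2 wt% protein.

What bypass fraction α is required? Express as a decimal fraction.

0.507

All 690×0.046 = 31.74 kg/s of protein reaches L, so L = 31.74/0.062 = 511.94 kg/s and vapour = 178.06 kg/s.
The evaporator receives (1−α)·690 of feed at 0.954 water and removes 0.549 of that water:
0.549×0.954×(1−α)×690 = 178.06
(1−α) = 178.06/361.38 = 0.4927;  α = 0.5073.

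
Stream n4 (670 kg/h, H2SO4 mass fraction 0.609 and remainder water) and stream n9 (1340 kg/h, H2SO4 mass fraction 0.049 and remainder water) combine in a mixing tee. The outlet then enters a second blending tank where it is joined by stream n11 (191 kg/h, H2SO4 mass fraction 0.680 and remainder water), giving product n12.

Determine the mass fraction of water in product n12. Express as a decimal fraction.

Overall, product flow = 2201 kg/h.
water in = 670×0.391 + 1340×0.951 + 191×0.320 = 1597.4 kg/h.
water fraction in n12 = 0.726.

0.726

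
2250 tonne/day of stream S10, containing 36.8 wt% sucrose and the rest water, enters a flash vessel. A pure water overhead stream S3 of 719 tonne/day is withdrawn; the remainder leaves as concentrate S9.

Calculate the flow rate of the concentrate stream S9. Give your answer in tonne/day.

1531 tonne/day

Concentrate = 2250 − 719 = 1531 tonne/day.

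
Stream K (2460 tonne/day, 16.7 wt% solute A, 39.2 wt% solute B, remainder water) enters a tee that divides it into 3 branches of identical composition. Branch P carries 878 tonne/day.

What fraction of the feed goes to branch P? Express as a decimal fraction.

Fraction to P = 878/2460 = 0.3569.

0.357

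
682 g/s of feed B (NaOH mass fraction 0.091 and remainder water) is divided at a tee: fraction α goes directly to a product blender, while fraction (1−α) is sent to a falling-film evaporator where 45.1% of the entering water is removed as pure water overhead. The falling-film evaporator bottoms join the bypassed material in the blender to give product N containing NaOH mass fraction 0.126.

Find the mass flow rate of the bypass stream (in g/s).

All 682×0.091 = 62.062 g/s of NaOH reaches N, so N = 62.062/0.126 = 492.56 g/s and vapour = 189.44 g/s.
The evaporator receives (1−α)·682 of feed at 0.909 water and removes 0.451 of that water:
0.451×0.909×(1−α)×682 = 189.44
(1−α) = 189.44/279.59 = 0.6776;  α = 0.3224.
Bypass flow = 0.3224×682 = 219.89 g/s.

219.9 g/s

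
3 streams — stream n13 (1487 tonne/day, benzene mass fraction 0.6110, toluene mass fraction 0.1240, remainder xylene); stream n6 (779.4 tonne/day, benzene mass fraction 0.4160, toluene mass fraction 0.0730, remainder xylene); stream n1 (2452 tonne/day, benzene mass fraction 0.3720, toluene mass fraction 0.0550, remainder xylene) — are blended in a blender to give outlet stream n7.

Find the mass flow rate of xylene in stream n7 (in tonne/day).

xylene out = xylene in = 1487×0.265 + 779.4×0.511 + 2452×0.573 = 2197.3 tonne/day.

2197 tonne/day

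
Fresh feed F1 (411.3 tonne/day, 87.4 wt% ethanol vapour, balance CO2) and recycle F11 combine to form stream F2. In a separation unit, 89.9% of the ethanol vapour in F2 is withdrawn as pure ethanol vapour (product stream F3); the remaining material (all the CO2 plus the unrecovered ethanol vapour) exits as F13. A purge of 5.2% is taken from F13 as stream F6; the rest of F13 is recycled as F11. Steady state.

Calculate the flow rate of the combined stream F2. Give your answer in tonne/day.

CO2 enters only via F1 and leaves only via the purge: 411.3×0.126 = 0.052×(CO2 in F13), and the separation unit passes all CO2, so CO2 in F2 = CO2 in F13 = 996.61 tonne/day.
ethanol vapour in F2: m_A = 411.3×0.874 + (1−0.052)·(1−0.899)·m_A, so m_A = 359.48/0.9043 = 397.54 tonne/day.
F2 = 397.54 + 996.61 = 1394.2 tonne/day.

1394 tonne/day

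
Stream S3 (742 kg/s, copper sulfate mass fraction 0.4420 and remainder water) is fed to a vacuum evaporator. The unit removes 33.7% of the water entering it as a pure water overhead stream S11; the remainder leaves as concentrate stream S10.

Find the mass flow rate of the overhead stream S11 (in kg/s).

139.5 kg/s

water entering = 742×0.558 = 414.04 kg/s; overhead removed = 0.337×414.04 = 139.53 kg/s.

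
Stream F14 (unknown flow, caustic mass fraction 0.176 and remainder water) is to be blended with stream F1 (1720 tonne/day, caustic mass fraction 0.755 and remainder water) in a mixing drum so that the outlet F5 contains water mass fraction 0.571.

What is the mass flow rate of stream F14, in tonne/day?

Let F14 be the unknown flow. Total out = 1720 + F14.
water balance: 421.4 + 0.824·F14 = 0.571·(1720 + F14)
(0.824 − 0.571)·F14 = 0.571×1720 − 421.4 = 560.72
F14 = 560.72 / 0.253 = 2216.3 tonne/day

2216 tonne/day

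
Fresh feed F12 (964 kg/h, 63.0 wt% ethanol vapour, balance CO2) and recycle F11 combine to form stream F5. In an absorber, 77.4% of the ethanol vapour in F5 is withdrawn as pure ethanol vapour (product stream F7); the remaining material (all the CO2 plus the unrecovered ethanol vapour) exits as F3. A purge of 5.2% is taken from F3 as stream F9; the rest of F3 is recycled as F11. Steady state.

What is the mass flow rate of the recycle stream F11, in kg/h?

CO2 enters only via F12 and leaves only via the purge: 964×0.370 = 0.052×(CO2 in F3), and the absorber passes all CO2, so CO2 in F5 = CO2 in F3 = 6859.2 kg/h.
ethanol vapour in F5: m_A = 964×0.630 + (1−0.052)·(1−0.774)·m_A, so m_A = 607.32/0.7858 = 772.92 kg/h.
F3 = (1−0.774)×772.92 + 6859.2 = 7033.9 kg/h.
Recycle F11 = (1−0.052)×7033.9 = 6668.1 kg/h.

6668 kg/h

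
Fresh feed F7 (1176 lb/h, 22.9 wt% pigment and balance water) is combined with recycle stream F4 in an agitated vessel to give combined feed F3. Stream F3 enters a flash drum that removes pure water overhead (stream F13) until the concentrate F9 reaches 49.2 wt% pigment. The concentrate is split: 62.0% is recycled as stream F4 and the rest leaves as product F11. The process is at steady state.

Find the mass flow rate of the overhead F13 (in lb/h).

628.6 lb/h

Overall pigment balance (none leaves overhead): pigment in fresh feed = pigment in product, i.e. 1176×0.229 = (1−0.620)·F9·0.492.
F9 = 269.3/(0.492×0.380) = 1440.4 lb/h.
Recycle F4 = 0.620×1440.4 = 893.07 lb/h.
Combined feed F3 = 1176 + 893.07 = 2069.1 lb/h.
Overhead F13 = F3 − F9 = 2069.1 − 1440.4 = 628.63 lb/h.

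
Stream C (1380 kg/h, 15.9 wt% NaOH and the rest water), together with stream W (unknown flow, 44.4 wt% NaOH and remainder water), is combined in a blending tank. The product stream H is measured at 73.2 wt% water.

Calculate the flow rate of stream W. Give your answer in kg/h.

Let W be the unknown flow. Total out = 1380 + W.
water balance: 1160.6 + 0.556·W = 0.732·(1380 + W)
(0.556 − 0.732)·W = 0.732×1380 − 1160.6 = -150.42
W = -150.42 / -0.176 = 854.66 kg/h

854.7 kg/h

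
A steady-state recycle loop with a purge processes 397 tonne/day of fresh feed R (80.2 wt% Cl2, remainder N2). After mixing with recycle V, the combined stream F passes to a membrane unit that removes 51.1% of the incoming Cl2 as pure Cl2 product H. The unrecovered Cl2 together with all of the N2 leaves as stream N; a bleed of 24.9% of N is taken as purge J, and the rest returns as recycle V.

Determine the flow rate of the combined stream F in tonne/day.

818.9 tonne/day

N2 enters only via R and leaves only via the purge: 397×0.198 = 0.249×(N2 in N), and the membrane unit passes all N2, so N2 in F = N2 in N = 315.69 tonne/day.
Cl2 in F: m_A = 397×0.802 + (1−0.249)·(1−0.511)·m_A, so m_A = 318.39/0.6328 = 503.18 tonne/day.
F = 503.18 + 315.69 = 818.87 tonne/day.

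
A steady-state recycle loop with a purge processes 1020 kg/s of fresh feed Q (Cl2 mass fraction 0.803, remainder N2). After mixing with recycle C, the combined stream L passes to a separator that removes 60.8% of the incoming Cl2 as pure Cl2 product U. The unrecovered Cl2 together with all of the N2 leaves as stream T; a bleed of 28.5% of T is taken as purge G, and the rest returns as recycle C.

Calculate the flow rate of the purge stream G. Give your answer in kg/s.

N2 enters only via Q and leaves only via the purge: 1020×0.197 = 0.285×(N2 in T), and the separator passes all N2, so N2 in L = N2 in T = 705.05 kg/s.
Cl2 in L: m_A = 1020×0.803 + (1−0.285)·(1−0.608)·m_A, so m_A = 819.06/0.7197 = 1138 kg/s.
T = (1−0.608)×1138 + 705.05 = 1151.2 kg/s.
Purge G = 0.285×1151.2 = 328.08 kg/s.

328.1 kg/s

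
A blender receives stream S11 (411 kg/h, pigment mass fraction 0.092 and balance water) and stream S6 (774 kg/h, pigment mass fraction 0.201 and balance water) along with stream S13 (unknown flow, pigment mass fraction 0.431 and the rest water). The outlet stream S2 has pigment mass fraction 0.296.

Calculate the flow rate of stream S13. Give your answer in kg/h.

1166 kg/h

Let S13 be the unknown flow. Total out = 1185 + S13.
pigment balance: 193.39 + 0.431·S13 = 0.296·(1185 + S13)
(0.431 − 0.296)·S13 = 0.296×1185 − 193.39 = 157.37
S13 = 157.37 / 0.135 = 1165.7 kg/h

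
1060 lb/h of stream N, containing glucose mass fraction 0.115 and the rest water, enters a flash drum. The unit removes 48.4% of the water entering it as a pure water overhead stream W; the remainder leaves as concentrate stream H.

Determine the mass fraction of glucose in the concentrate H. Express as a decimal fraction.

glucose is not removed: 1060×0.115 = 121.9 lb/h of glucose enters H.
water entering = 1060×0.885 = 938.1 lb/h; overhead removed = 0.484×938.1 = 454.04 lb/h.
Concentrate = 1060 − 454.04 = 605.96 lb/h.
Mass fraction = 121.9/605.96 = 0.201.

0.201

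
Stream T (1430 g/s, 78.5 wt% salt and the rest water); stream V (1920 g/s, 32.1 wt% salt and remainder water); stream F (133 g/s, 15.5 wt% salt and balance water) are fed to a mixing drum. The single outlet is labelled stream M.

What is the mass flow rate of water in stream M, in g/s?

1724 g/s

water out = water in = 1430×0.215 + 1920×0.679 + 133×0.845 = 1723.5 g/s.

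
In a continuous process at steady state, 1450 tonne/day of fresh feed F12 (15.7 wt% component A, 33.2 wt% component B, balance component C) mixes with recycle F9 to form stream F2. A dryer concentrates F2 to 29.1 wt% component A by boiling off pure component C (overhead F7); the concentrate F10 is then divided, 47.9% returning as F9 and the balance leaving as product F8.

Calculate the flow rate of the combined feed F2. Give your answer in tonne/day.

Overall component A balance (none leaves overhead): component A in fresh feed = component A in product, i.e. 1450×0.157 = (1−0.479)·F10·0.291.
F10 = 227.65/(0.291×0.521) = 1501.5 tonne/day.
Recycle F9 = 0.479×1501.5 = 719.24 tonne/day.
Combined feed F2 = 1450 + 719.24 = 2169.2 tonne/day.

2169 tonne/day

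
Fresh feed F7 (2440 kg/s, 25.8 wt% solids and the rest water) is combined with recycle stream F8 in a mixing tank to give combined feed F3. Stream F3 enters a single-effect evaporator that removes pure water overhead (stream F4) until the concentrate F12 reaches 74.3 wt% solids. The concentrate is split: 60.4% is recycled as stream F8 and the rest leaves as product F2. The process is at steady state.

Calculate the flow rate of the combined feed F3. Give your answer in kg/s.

3732 kg/s

Overall solids balance (none leaves overhead): solids in fresh feed = solids in product, i.e. 2440×0.258 = (1−0.604)·F12·0.743.
F12 = 629.52/(0.743×0.396) = 2139.6 kg/s.
Recycle F8 = 0.604×2139.6 = 1292.3 kg/s.
Combined feed F3 = 2440 + 1292.3 = 3732.3 kg/s.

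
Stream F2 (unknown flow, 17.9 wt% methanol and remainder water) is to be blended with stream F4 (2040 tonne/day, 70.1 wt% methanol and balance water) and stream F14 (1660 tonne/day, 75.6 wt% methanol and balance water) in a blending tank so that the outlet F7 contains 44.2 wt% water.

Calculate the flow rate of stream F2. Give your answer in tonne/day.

1637 tonne/day

Let F2 be the unknown flow. Total out = 3700 + F2.
water balance: 1015 + 0.821·F2 = 0.442·(3700 + F2)
(0.821 − 0.442)·F2 = 0.442×3700 − 1015 = 620.4
F2 = 620.4 / 0.379 = 1636.9 tonne/day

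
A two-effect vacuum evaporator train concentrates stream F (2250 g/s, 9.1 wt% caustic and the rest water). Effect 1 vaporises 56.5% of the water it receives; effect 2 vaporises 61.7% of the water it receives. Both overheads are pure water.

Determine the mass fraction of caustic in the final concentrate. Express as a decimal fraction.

0.3753

water in feed = 2250×0.909 = 2045.2 g/s.
After stage 1: water left = (1−0.565)×2045.2 = 889.68; stream total = 1094.4 g/s.
After stage 2: water left = (1−0.617)×889.68 = 340.75; final concentrate = 545.5 g/s.
caustic fraction = 204.75/545.5 = 0.3753.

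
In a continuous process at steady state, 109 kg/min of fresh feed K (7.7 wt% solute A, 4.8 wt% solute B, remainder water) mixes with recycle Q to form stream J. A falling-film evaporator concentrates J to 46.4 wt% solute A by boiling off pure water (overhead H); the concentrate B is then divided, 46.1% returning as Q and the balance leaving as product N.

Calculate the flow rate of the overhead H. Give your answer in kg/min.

90.91 kg/min

Overall solute A balance (none leaves overhead): solute A in fresh feed = solute A in product, i.e. 109×0.077 = (1−0.461)·B·0.464.
B = 8.393/(0.464×0.539) = 33.559 kg/min.
Recycle Q = 0.461×33.559 = 15.471 kg/min.
Combined feed J = 109 + 15.471 = 124.47 kg/min.
Overhead H = J − B = 124.47 − 33.559 = 90.912 kg/min.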